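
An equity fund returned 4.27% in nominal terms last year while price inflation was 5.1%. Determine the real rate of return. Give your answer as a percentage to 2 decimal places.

-0.79%

Real return via the Fisher equation: (1 + 4.27%)/(1 + 5.1%) − 1 = 1.0427/1.051 − 1 ≈ -0.00790.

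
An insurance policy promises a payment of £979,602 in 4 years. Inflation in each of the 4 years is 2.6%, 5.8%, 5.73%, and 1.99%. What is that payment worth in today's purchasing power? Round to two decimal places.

Price-level factor over 4 years: 1.026 × 1.058 × 1.0573 × 1.0199 ≈ 1.1705469898.
Purchasing power today: £979,602 divided by that factor.

£836,875.42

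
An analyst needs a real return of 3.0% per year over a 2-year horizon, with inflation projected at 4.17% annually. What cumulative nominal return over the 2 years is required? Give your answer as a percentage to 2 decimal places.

Required annual nominal rate: (1+3.0%)(1+4.17%) − 1 = 7.2951%.
Cumulative over 2 years: (1 + 0.072951)^2 − 1 ≈ 0.15122.

15.12%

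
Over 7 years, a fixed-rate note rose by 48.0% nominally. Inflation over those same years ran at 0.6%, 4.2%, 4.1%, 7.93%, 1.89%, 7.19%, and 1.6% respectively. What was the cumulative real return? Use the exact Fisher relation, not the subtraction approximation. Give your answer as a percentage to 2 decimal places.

Cumulative inflation factor: 1.006 × 1.042 × 1.041 × 1.0793 × 1.0189 × 1.0719 × 1.016 ≈ 1.30689.
Nominal growth factor: 1.48000. Real growth factor = 1.48000 / 1.30689 ≈ 1.13246.
Total real return ≈ 13.2462%.

13.25%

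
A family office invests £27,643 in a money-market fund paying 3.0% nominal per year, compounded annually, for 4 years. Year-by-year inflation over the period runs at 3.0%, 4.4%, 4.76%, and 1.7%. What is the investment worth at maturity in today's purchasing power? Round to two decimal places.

£27,156.88

Nominal value at maturity: £27,643 × (1 + 3.0%)^4 ≈ £31,112.44.
Price-level factor over 4 years: 1.030 × 1.044 × 1.0476 × 1.017 ≈ 1.1456558209.
Dividing the nominal maturity value by the price-level factor gives the value in today's money.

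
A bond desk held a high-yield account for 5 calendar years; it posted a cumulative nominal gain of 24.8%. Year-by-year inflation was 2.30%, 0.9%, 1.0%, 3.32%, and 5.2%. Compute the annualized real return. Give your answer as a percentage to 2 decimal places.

Cumulative inflation factor: 1.0230 × 1.009 × 1.010 × 1.0332 × 1.052 ≈ 1.13315.
Nominal growth factor: 1.24800. Real growth factor = 1.24800 / 1.13315 ≈ 1.10135.
Annualized: 1.10135^(1/5) − 1 ≈ 0.01950.

1.95%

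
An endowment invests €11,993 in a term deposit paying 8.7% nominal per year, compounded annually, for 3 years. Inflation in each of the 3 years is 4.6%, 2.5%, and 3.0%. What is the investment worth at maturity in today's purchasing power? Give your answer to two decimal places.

Nominal value at maturity: €11,993 × (1 + 8.7%)^3 ≈ €15,403.40.
Price-level factor over 3 years: 1.046 × 1.025 × 1.030 = 1.1043145.
The maturity value deflated by that factor is the answer in today's purchasing power.

€13,948.38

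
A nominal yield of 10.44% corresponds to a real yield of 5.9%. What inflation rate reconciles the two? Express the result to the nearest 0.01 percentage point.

From (1+r_nom) = (1+r_real)(1+π), we get 1+π = (1 + 10.44%)/(1 + 5.9%) = 1.1044/1.059 ≈ 1.04287.
So π ≈ 4.2871%.

4.29%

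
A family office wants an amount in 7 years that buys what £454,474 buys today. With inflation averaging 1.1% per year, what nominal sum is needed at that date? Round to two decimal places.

£490,644.72

Cumulative price-level factor: (1+1.1%)^7 ≈ 1.0795881008.
The nominal amount required is £454,474 scaled up by that factor.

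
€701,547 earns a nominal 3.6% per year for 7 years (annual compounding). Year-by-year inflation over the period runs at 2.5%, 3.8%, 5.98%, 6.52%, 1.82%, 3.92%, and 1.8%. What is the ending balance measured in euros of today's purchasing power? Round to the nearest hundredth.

Nominal value at maturity: €701,547 × (1 + 3.6%)^7 ≈ €898,617.89.
Price-level factor over 7 years: 1.025 × 1.038 × 1.0598 × 1.0652 × 1.0182 × 1.0392 × 1.018 ≈ 1.2937676887.
The maturity value deflated by that factor is the answer in today's purchasing power.

€694,574.38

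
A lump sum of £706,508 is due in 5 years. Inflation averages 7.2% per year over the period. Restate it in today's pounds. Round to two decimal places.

Price-level factor over 5 years: (1 + 7.2%)^5 ≈ 1.4157087842.
Purchasing power today: £706,508 divided by that factor.

£499,048.96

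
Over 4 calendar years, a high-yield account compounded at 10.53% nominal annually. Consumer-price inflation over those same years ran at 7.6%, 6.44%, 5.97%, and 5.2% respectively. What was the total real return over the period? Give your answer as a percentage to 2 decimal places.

Cumulative inflation factor: 1.076 × 1.0644 × 1.0597 × 1.052 ≈ 1.27678.
Nominal growth factor: 1.49252. Real growth factor = 1.49252 / 1.27678 ≈ 1.16897.
Total real return ≈ 16.8974%.

16.90%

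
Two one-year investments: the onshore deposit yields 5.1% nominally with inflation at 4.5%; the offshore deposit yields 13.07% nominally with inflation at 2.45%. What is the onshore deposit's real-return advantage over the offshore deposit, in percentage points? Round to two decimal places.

The onshore deposit real return: 1.051/1.045 − 1 = 0.574%.
The offshore deposit real return: 1.1307/1.0245 − 1 = 10.366%.
Difference: 0.574 − 10.366 = -9.792 pp.

-9.79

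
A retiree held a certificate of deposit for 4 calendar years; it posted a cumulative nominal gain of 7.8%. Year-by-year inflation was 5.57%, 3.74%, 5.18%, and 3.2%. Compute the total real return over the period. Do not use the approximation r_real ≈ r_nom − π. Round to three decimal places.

Cumulative inflation factor: 1.0557 × 1.0374 × 1.0518 × 1.032 ≈ 1.18877.
Nominal growth factor: 1.07800. Real growth factor = 1.07800 / 1.18877 ≈ 0.90682.
Total real return ≈ -9.3184%.

-9.318%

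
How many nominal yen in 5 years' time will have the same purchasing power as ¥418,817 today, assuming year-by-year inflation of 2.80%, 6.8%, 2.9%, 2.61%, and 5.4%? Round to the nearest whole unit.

Cumulative price-level factor: 1.0280 × 1.068 × 1.029 × 1.0261 × 1.054 ≈ 1.2218279077.
Multiplying ¥418,817 by the price-level factor gives the future nominal sum.

¥511,722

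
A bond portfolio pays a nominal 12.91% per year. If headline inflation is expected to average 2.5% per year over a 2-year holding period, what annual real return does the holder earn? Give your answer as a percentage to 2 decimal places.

10.16%

With constant rates the annual real return is the same each year: (1+12.91%)/(1+2.5%) − 1 = 0.10156.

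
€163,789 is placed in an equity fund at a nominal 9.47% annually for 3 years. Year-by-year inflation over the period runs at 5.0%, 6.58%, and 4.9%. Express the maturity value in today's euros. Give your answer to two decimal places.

€183,033.08

Nominal value at maturity: €163,789 × (1 + 9.47%)^3 ≈ €214,867.18.
Price-level factor over 3 years: 1.050 × 1.0658 × 1.049 = 1.17392541.
Dividing the nominal maturity value by the price-level factor gives the value in today's money.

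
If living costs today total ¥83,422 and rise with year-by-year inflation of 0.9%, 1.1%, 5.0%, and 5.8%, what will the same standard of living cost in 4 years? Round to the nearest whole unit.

¥94,536

Cumulative price-level factor: 1.009 × 1.011 × 1.050 × 1.058 = 1.1332279791.
Multiplying ¥83,422 by the price-level factor gives the future nominal sum.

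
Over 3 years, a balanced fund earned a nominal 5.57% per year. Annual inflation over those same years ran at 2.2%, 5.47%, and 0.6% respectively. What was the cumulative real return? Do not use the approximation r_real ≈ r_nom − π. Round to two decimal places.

8.50%

Cumulative inflation factor: 1.022 × 1.0547 × 1.006 ≈ 1.08437.
Nominal growth factor: 1.17658. Real growth factor = 1.17658 / 1.08437 ≈ 1.08503.
Total real return ≈ 8.5035%.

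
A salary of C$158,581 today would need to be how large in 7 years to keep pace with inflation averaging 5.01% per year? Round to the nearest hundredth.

C$223,288.19

Cumulative price-level factor: (1+5.01%)^7 ≈ 1.4080387577.
The nominal amount required is C$158,581 scaled up by that factor.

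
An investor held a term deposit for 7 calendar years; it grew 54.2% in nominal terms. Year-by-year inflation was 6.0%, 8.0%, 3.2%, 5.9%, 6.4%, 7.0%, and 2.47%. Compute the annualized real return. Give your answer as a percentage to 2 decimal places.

0.79%

Cumulative inflation factor: 1.060 × 1.080 × 1.032 × 1.059 × 1.064 × 1.070 × 1.0247 ≈ 1.45958.
Nominal growth factor: 1.54200. Real growth factor = 1.54200 / 1.45958 ≈ 1.05647.
Annualized: 1.05647^(1/7) − 1 ≈ 0.00788.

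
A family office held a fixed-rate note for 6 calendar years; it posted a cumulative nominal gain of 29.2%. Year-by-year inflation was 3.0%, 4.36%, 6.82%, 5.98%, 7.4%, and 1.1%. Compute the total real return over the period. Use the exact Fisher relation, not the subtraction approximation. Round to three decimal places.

-2.218%

Cumulative inflation factor: 1.030 × 1.0436 × 1.0682 × 1.0598 × 1.074 × 1.011 ≈ 1.32131.
Nominal growth factor: 1.29200. Real growth factor = 1.29200 / 1.32131 ≈ 0.97782.
Total real return ≈ -2.2179%.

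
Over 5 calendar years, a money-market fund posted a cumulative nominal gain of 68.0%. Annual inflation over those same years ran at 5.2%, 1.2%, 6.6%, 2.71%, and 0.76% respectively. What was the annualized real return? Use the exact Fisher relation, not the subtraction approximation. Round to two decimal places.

Cumulative inflation factor: 1.052 × 1.012 × 1.066 × 1.0271 × 1.0076 ≈ 1.17450.
Nominal growth factor: 1.68000. Real growth factor = 1.68000 / 1.17450 ≈ 1.43039.
Annualized: 1.43039^(1/5) − 1 ≈ 0.07421.

7.42%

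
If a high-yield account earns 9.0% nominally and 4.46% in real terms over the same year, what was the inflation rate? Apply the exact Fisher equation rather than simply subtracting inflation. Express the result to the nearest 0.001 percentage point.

4.346%

From (1+r_nom) = (1+r_real)(1+π), we get 1+π = (1 + 9.0%)/(1 + 4.46%) = 1.090/1.0446 ≈ 1.04346.
So π ≈ 4.3462%.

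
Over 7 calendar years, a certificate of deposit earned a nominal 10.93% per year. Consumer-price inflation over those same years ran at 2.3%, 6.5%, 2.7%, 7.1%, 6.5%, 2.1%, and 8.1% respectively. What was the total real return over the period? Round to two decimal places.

Cumulative inflation factor: 1.023 × 1.065 × 1.027 × 1.071 × 1.065 × 1.021 × 1.081 ≈ 1.40860.
Nominal growth factor: 2.06701. Real growth factor = 2.06701 / 1.40860 ≈ 1.46743.
Total real return ≈ 46.7428%.

46.74%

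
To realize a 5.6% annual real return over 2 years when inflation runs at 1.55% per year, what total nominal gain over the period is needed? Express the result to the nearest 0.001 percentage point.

14.997%

Required annual nominal rate: (1+5.6%)(1+1.55%) − 1 = 7.2368%.
Cumulative over 2 years: (1 + 0.072368)^2 − 1 ≈ 0.14997.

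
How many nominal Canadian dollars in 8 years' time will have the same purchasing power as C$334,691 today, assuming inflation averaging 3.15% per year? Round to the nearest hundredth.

C$428,941.33

Cumulative price-level factor: (1+3.15%)^8 ≈ 1.2816040126.
Multiplying C$334,691 by the price-level factor gives the future nominal sum.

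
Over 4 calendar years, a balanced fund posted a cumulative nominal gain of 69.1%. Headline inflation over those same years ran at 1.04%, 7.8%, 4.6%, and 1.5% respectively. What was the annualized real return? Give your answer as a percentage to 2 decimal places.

Cumulative inflation factor: 1.0104 × 1.078 × 1.046 × 1.015 ≈ 1.15640.
Nominal growth factor: 1.69100. Real growth factor = 1.69100 / 1.15640 ≈ 1.46229.
Annualized: 1.46229^(1/4) − 1 ≈ 0.09966.

9.97%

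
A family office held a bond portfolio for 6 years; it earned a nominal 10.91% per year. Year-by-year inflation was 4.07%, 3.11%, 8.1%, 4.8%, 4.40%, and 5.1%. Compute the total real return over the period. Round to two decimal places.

Cumulative inflation factor: 1.0407 × 1.0311 × 1.081 × 1.048 × 1.0440 × 1.051 ≈ 1.33388.
Nominal growth factor: 1.86133. Real growth factor = 1.86133 / 1.33388 ≈ 1.39543.
Total real return ≈ 39.5429%.

39.54%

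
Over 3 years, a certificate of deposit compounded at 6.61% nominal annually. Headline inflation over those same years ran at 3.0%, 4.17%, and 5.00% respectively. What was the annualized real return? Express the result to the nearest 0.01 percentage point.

2.46%

Cumulative inflation factor: 1.030 × 1.0417 × 1.0500 ≈ 1.12660.
Nominal growth factor: 1.21170. Real growth factor = 1.21170 / 1.12660 ≈ 1.07554.
Annualized: 1.07554^(1/3) − 1 ≈ 0.02457.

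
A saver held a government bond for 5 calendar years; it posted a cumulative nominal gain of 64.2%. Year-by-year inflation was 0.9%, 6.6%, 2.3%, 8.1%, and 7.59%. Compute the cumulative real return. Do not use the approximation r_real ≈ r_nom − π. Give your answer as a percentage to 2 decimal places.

Cumulative inflation factor: 1.009 × 1.066 × 1.023 × 1.081 × 1.0759 ≈ 1.27974.
Nominal growth factor: 1.64200. Real growth factor = 1.64200 / 1.27974 ≈ 1.28307.
Total real return ≈ 28.3074%.

28.31%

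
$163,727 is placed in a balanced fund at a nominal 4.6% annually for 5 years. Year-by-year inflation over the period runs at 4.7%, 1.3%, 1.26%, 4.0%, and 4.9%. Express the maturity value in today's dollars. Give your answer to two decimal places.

Nominal value at maturity: $163,727 × (1 + 4.6%)^5 ≈ $205,011.74.
Price-level factor over 5 years: 1.047 × 1.013 × 1.0126 × 1.040 × 1.049 ≈ 1.1716634372.
The maturity value deflated by that factor is the answer in today's purchasing power.

$174,974.94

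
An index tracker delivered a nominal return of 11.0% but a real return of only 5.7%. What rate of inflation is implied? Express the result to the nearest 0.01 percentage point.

5.01%

From (1+r_nom) = (1+r_real)(1+π), we get 1+π = (1 + 11.0%)/(1 + 5.7%) = 1.110/1.057 ≈ 1.05014.
So π ≈ 5.0142%.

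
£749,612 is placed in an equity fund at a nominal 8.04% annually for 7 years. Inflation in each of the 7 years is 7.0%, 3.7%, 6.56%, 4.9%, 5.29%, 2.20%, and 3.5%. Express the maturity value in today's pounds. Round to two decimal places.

£932,433.68

Nominal value at maturity: £749,612 × (1 + 8.04%)^7 ≈ £1,288,037.65.
Price-level factor over 7 years: 1.070 × 1.037 × 1.0656 × 1.049 × 1.0529 × 1.0220 × 1.035 ≈ 1.3813718621.
Dividing the nominal maturity value by the price-level factor gives the value in today's money.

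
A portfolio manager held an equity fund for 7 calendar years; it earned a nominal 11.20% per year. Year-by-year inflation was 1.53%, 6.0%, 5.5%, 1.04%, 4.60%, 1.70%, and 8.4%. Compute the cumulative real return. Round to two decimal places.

Cumulative inflation factor: 1.0153 × 1.060 × 1.055 × 1.0104 × 1.0460 × 1.0170 × 1.084 ≈ 1.32290.
Nominal growth factor: 2.10249. Real growth factor = 2.10249 / 1.32290 ≈ 1.58930.
Total real return ≈ 58.9299%.

58.93%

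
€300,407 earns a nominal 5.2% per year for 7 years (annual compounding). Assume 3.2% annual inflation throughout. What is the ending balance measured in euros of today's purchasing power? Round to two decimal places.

€343,607.27

Nominal value at maturity: €300,407 × (1 + 5.2%)^7 ≈ €428,371.16.
Price-level factor over 7 years: (1 + 3.2%)^7 ≈ 1.2466882924.
Dividing the nominal maturity value by the price-level factor gives the value in today's money.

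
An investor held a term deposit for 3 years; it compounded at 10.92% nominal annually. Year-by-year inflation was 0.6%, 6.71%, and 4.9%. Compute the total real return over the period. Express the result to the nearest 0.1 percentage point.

Cumulative inflation factor: 1.006 × 1.0671 × 1.049 ≈ 1.12610.
Nominal growth factor: 1.36468. Real growth factor = 1.36468 / 1.12610 ≈ 1.21186.
Total real return ≈ 21.1856%.

21.2%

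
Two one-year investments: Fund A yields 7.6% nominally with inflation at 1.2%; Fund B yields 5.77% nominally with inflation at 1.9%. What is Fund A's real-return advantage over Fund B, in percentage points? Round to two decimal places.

2.53

Fund A real return: 1.076/1.012 − 1 = 6.324%.
Fund B real return: 1.0577/1.019 − 1 = 3.798%.
Difference: 6.324 − 3.798 = 2.526 pp.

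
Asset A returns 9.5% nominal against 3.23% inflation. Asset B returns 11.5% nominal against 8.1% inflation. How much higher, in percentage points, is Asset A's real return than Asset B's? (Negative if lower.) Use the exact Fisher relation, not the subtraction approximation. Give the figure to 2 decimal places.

2.93

Asset A real return: 1.095/1.0323 − 1 = 6.074%.
Asset B real return: 1.115/1.081 − 1 = 3.145%.
Difference: 6.074 − 3.145 = 2.929 pp.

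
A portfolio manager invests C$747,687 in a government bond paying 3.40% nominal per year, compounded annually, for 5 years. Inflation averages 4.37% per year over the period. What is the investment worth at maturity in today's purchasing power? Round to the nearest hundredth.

Nominal value at maturity: C$747,687 × (1 + 3.40%)^5 ≈ C$883,735.95.
Price-level factor over 5 years: (1 + 4.37%)^5 ≈ 1.2384498285.
Dividing the nominal maturity value by the price-level factor gives the value in today's money.

C$713,582.36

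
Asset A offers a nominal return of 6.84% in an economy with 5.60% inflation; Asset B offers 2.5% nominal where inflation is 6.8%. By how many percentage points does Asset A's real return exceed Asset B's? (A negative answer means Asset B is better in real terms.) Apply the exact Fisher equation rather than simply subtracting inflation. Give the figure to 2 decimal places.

Asset A real return: 1.0684/1.0560 − 1 = 1.174%.
Asset B real return: 1.025/1.068 − 1 = -4.026%.
Difference: 1.174 − (-4.026) = 5.200 pp.

5.20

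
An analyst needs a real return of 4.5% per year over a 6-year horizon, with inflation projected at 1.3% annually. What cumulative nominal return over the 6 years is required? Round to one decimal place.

40.7%

Required annual nominal rate: (1+4.5%)(1+1.3%) − 1 = 5.8585%.
Cumulative over 6 years: (1 + 0.058585)^6 − 1 ≈ 0.40720.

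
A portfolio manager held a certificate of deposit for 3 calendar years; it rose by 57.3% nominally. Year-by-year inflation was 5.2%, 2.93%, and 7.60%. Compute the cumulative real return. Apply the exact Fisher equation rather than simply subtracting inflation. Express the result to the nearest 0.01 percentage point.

35.01%

Cumulative inflation factor: 1.052 × 1.0293 × 1.0760 ≈ 1.16512.
Nominal growth factor: 1.57300. Real growth factor = 1.57300 / 1.16512 ≈ 1.35008.
Total real return ≈ 35.0078%.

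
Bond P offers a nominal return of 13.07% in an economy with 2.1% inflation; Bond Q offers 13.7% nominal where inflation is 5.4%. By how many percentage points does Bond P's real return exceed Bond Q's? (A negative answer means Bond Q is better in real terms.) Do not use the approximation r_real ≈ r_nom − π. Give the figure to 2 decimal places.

2.87

Bond P real return: 1.1307/1.021 − 1 = 10.744%.
Bond Q real return: 1.137/1.054 − 1 = 7.875%.
Difference: 10.744 − 7.875 = 2.869 pp.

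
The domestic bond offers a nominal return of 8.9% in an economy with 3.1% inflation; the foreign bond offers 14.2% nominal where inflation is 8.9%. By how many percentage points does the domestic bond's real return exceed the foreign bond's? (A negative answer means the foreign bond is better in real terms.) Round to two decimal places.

The domestic bond real return: 1.089/1.031 − 1 = 5.626%.
The foreign bond real return: 1.142/1.089 − 1 = 4.867%.
Difference: 5.626 − 4.867 = 0.759 pp.

0.76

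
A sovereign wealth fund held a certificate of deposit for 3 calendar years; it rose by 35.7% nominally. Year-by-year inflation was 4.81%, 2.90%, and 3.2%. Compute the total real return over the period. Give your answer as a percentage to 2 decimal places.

21.92%

Cumulative inflation factor: 1.0481 × 1.0290 × 1.032 ≈ 1.11301.
Nominal growth factor: 1.35700. Real growth factor = 1.35700 / 1.11301 ≈ 1.21922.
Total real return ≈ 21.9220%.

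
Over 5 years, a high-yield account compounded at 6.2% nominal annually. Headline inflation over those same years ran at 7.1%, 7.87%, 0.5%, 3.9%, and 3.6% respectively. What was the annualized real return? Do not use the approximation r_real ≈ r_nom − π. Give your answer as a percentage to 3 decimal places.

1.568%

Cumulative inflation factor: 1.071 × 1.0787 × 1.005 × 1.039 × 1.036 ≈ 1.24977.
Nominal growth factor: 1.35090. Real growth factor = 1.35090 / 1.24977 ≈ 1.08091.
Annualized: 1.08091^(1/5) − 1 ≈ 0.01568.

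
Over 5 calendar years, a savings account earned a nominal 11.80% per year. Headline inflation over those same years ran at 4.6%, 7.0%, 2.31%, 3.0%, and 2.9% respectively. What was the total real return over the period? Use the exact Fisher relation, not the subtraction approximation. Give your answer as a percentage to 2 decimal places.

Cumulative inflation factor: 1.046 × 1.070 × 1.0231 × 1.030 × 1.029 ≈ 1.21363.
Nominal growth factor: 1.74666. Real growth factor = 1.74666 / 1.21363 ≈ 1.43921.
Total real return ≈ 43.9206%.

43.92%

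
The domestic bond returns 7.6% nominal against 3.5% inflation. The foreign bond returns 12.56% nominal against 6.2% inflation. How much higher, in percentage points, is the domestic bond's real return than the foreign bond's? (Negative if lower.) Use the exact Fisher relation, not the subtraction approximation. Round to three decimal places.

-2.027

The domestic bond real return: 1.076/1.035 − 1 = 3.9614%.
The foreign bond real return: 1.1256/1.062 − 1 = 5.9887%.
Difference: 3.9614 − 5.9887 = -2.0273 pp.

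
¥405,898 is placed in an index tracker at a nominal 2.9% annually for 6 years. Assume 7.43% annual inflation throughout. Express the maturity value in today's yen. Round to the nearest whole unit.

¥313,441

Nominal value at maturity: ¥405,898 × (1 + 2.9%)^6 ≈ ¥481,847.
Price-level factor over 6 years: (1 + 7.43%)^6 ≈ 1.5372816896.
Dividing the nominal maturity value by the price-level factor gives the value in today's money.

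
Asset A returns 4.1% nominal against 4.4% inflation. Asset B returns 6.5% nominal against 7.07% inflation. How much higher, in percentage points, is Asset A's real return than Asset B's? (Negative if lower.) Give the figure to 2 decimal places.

0.25

Asset A real return: 1.041/1.044 − 1 = -0.287%.
Asset B real return: 1.065/1.0707 − 1 = -0.532%.
Difference: -0.287 − (-0.532) = 0.245 pp.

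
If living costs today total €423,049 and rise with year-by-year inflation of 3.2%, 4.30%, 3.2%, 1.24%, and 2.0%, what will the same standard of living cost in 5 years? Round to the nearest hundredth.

€485,273.62

Cumulative price-level factor: 1.032 × 1.0430 × 1.032 × 1.0124 × 1.020 ≈ 1.1470860844.
Multiplying €423,049 by the price-level factor gives the future nominal sum.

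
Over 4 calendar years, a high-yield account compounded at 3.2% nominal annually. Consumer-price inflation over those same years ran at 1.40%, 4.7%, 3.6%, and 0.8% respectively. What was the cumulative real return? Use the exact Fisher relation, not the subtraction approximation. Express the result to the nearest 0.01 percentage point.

Cumulative inflation factor: 1.0140 × 1.047 × 1.036 × 1.008 ≈ 1.10868.
Nominal growth factor: 1.13428. Real growth factor = 1.13428 / 1.10868 ≈ 1.02309.
Total real return ≈ 2.3090%.

2.31%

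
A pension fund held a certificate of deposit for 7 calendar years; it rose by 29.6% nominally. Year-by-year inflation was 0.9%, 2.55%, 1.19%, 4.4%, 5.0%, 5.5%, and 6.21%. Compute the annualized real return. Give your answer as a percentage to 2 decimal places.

Cumulative inflation factor: 1.009 × 1.0255 × 1.0119 × 1.044 × 1.050 × 1.055 × 1.0621 ≈ 1.28609.
Nominal growth factor: 1.29600. Real growth factor = 1.29600 / 1.28609 ≈ 1.00770.
Annualized: 1.00770^(1/7) − 1 ≈ 0.00110.

0.11%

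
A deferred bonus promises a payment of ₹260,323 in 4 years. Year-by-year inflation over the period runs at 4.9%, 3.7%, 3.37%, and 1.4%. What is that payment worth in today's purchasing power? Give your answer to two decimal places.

Price-level factor over 4 years: 1.049 × 1.037 × 1.0337 × 1.014 ≈ 1.1402149103.
Purchasing power today: ₹260,323 divided by that factor.

₹228,310.47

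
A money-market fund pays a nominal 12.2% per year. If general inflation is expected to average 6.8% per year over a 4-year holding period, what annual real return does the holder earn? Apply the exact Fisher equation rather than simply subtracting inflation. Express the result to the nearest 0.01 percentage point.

5.06%

With constant rates the annual real return is the same each year: (1+12.2%)/(1+6.8%) − 1 = 0.05056.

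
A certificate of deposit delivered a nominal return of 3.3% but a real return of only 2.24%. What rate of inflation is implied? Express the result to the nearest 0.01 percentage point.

From (1+r_nom) = (1+r_real)(1+π), we get 1+π = (1 + 3.3%)/(1 + 2.24%) = 1.033/1.0224 ≈ 1.01037.
So π ≈ 1.0368%.

1.04%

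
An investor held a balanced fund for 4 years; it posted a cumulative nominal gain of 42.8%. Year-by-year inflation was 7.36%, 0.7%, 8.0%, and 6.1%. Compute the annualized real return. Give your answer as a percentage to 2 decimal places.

3.62%

Cumulative inflation factor: 1.0736 × 1.007 × 1.080 × 1.061 ≈ 1.23883.
Nominal growth factor: 1.42800. Real growth factor = 1.42800 / 1.23883 ≈ 1.15270.
Annualized: 1.15270^(1/4) − 1 ≈ 0.03617.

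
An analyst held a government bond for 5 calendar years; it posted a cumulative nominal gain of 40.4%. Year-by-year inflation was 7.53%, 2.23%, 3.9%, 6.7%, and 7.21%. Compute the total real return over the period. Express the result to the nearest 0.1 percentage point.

7.5%

Cumulative inflation factor: 1.0753 × 1.0223 × 1.039 × 1.067 × 1.0721 ≈ 1.30654.
Nominal growth factor: 1.40400. Real growth factor = 1.40400 / 1.30654 ≈ 1.07459.
Total real return ≈ 7.4593%.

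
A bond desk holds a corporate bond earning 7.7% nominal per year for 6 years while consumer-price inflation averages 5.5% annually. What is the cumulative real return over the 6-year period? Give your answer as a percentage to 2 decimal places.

The annual real rate is (1+7.7%)/(1+5.5%) − 1 = 2.0853%.
Compounded over 6 years: (1 + 0.020853)^6 − 1 ≈ 0.13183.

13.18%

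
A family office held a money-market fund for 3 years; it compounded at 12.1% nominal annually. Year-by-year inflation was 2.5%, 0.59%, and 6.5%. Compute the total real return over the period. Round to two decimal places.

Cumulative inflation factor: 1.025 × 1.0059 × 1.065 ≈ 1.09807.
Nominal growth factor: 1.40869. Real growth factor = 1.40869 / 1.09807 ≈ 1.28289.
Total real return ≈ 28.2887%.

28.29%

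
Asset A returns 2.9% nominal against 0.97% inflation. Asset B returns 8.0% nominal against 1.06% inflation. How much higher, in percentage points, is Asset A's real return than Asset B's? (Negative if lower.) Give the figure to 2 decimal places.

-4.96

Asset A real return: 1.029/1.0097 − 1 = 1.911%.
Asset B real return: 1.080/1.0106 − 1 = 6.867%.
Difference: 1.911 − 6.867 = -4.956 pp.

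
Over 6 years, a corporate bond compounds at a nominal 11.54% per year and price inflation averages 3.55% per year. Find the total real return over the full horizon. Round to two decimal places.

56.20%

The annual real rate is (1+11.54%)/(1+3.55%) − 1 = 7.7161%.
Compounded over 6 years: (1 + 0.077161)^6 − 1 ≈ 0.56201.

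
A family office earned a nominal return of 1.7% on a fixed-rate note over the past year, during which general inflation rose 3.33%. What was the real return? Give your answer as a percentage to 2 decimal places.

-1.58%

Real return via the Fisher equation: (1 + 1.7%)/(1 + 3.33%) − 1 = 1.017/1.0333 − 1 ≈ -0.01577.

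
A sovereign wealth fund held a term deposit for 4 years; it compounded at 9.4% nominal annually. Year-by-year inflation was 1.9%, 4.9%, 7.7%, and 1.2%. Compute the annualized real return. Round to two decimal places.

Cumulative inflation factor: 1.019 × 1.049 × 1.077 × 1.012 ≈ 1.16505.
Nominal growth factor: 1.43242. Real growth factor = 1.43242 / 1.16505 ≈ 1.22949.
Annualized: 1.22949^(1/4) − 1 ≈ 0.05301.

5.30%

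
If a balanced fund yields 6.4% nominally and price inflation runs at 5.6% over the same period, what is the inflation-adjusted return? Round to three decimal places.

0.758%

Real return via the Fisher equation: (1 + 6.4%)/(1 + 5.6%) − 1 = 1.064/1.056 − 1 ≈ 0.00758.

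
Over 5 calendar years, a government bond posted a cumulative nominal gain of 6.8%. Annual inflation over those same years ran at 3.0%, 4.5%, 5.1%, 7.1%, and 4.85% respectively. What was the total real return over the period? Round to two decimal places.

Cumulative inflation factor: 1.030 × 1.045 × 1.051 × 1.071 × 1.0485 ≈ 1.27032.
Nominal growth factor: 1.06800. Real growth factor = 1.06800 / 1.27032 ≈ 0.84073.
Total real return ≈ -15.9269%.

-15.93%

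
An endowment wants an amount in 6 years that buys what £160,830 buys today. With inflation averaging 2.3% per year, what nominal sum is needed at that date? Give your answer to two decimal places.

£184,340.54

Cumulative price-level factor: (1+2.3%)^6 ≈ 1.1461825764.
Multiplying £160,830 by the price-level factor gives the future nominal sum.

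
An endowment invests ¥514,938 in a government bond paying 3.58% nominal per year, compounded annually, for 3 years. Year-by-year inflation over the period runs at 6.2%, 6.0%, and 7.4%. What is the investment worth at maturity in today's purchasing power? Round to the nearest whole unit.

Nominal value at maturity: ¥514,938 × (1 + 3.58%)^3 ≈ ¥572,246.
Price-level factor over 3 years: 1.062 × 1.060 × 1.074 = 1.20902328.
Dividing the nominal maturity value by the price-level factor gives the value in today's money.

¥473,313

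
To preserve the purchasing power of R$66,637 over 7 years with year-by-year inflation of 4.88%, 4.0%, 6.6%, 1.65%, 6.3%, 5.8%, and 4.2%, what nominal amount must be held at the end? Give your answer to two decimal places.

R$92,298.09

Cumulative price-level factor: 1.0488 × 1.040 × 1.066 × 1.0165 × 1.063 × 1.058 × 1.042 ≈ 1.3850876496.
Multiplying R$66,637 by the price-level factor gives the future nominal sum.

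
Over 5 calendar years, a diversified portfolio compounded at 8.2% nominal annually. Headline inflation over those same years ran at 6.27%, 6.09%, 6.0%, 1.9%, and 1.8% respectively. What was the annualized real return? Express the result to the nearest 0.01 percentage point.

Cumulative inflation factor: 1.0627 × 1.0609 × 1.060 × 1.019 × 1.018 ≈ 1.23969.
Nominal growth factor: 1.48298. Real growth factor = 1.48298 / 1.23969 ≈ 1.19625.
Annualized: 1.19625^(1/5) − 1 ≈ 0.03649.

3.65%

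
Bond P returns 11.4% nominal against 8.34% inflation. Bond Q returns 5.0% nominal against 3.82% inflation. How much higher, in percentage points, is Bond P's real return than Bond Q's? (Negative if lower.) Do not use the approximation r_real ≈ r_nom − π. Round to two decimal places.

Bond P real return: 1.114/1.0834 − 1 = 2.824%.
Bond Q real return: 1.050/1.0382 − 1 = 1.137%.
Difference: 2.824 − 1.137 = 1.687 pp.

1.69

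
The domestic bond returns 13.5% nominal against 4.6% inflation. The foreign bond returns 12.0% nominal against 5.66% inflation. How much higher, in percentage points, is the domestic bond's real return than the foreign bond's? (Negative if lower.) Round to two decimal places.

2.51

The domestic bond real return: 1.135/1.046 − 1 = 8.509%.
The foreign bond real return: 1.120/1.0566 − 1 = 6.000%.
Difference: 8.509 − 6.000 = 2.509 pp.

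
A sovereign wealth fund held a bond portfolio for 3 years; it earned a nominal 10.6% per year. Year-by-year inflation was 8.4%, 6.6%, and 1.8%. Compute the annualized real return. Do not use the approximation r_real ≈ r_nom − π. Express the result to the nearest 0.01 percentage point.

Cumulative inflation factor: 1.084 × 1.066 × 1.018 ≈ 1.17634.
Nominal growth factor: 1.35290. Real growth factor = 1.35290 / 1.17634 ≈ 1.15009.
Annualized: 1.15009^(1/3) − 1 ≈ 0.04772.

4.77%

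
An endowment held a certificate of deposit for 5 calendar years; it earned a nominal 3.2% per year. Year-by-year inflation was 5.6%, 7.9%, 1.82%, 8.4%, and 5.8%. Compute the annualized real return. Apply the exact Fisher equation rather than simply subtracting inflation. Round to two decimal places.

Cumulative inflation factor: 1.056 × 1.079 × 1.0182 × 1.084 × 1.058 ≈ 1.33056.
Nominal growth factor: 1.17057. Real growth factor = 1.17057 / 1.33056 ≈ 0.87976.
Annualized: 0.87976^(1/5) − 1 ≈ -0.02530.

-2.53%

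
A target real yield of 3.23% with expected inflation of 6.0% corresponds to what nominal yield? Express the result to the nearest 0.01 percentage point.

9.42%

By the Fisher equation, 1 + r_nom = (1 + 3.23%)(1 + 6.0%) = 1.0323 × 1.060 = 1.094238.
So r_nom = 9.4238%.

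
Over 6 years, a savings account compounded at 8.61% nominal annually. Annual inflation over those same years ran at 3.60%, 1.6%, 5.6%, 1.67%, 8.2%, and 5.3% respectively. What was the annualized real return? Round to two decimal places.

4.13%

Cumulative inflation factor: 1.0360 × 1.016 × 1.056 × 1.0167 × 1.082 × 1.053 ≈ 1.28756.
Nominal growth factor: 1.64142. Real growth factor = 1.64142 / 1.28756 ≈ 1.27483.
Annualized: 1.27483^(1/6) − 1 ≈ 0.04130.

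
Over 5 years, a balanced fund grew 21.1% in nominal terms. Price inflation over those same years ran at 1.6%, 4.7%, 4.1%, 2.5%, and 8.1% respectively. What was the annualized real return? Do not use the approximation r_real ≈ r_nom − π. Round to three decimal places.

-0.262%

Cumulative inflation factor: 1.016 × 1.047 × 1.041 × 1.025 × 1.081 ≈ 1.22699.
Nominal growth factor: 1.21100. Real growth factor = 1.21100 / 1.22699 ≈ 0.98697.
Annualized: 0.98697^(1/5) − 1 ≈ -0.00262.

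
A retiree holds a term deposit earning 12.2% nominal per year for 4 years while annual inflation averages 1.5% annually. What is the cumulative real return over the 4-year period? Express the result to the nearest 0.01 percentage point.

49.32%

The annual real rate is (1+12.2%)/(1+1.5%) − 1 = 10.5419%.
Compounded over 4 years: (1 + 0.105419)^4 − 1 ≈ 0.49316.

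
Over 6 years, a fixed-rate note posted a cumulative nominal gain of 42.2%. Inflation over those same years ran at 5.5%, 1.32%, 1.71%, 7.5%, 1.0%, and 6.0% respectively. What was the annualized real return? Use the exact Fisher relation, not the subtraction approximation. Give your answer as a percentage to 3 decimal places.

2.155%

Cumulative inflation factor: 1.055 × 1.0132 × 1.0171 × 1.075 × 1.010 × 1.060 ≈ 1.25126.
Nominal growth factor: 1.42200. Real growth factor = 1.42200 / 1.25126 ≈ 1.13646.
Annualized: 1.13646^(1/6) − 1 ≈ 0.02155.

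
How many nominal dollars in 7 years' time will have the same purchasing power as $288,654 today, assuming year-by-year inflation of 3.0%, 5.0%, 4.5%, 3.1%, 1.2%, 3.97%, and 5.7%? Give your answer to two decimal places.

Cumulative price-level factor: 1.030 × 1.050 × 1.045 × 1.031 × 1.012 × 1.0397 × 1.057 ≈ 1.2958807044.
Multiplying $288,654 by the price-level factor gives the future nominal sum.

$374,061.15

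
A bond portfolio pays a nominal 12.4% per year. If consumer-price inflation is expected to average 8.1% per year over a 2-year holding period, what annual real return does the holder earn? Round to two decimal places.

With constant rates the annual real return is the same each year: (1+12.4%)/(1+8.1%) − 1 = 0.03978.

3.98%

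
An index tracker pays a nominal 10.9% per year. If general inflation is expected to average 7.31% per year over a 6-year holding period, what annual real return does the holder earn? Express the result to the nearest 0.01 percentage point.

3.35%

With constant rates the annual real return is the same each year: (1+10.9%)/(1+7.31%) − 1 = 0.03345.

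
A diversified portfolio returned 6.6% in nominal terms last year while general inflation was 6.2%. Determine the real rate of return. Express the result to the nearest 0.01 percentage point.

0.38%

Real return via the Fisher equation: (1 + 6.6%)/(1 + 6.2%) − 1 = 1.066/1.062 − 1 ≈ 0.00377.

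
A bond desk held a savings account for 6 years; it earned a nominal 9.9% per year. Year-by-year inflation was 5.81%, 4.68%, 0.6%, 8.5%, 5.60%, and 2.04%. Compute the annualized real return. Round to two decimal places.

5.16%

Cumulative inflation factor: 1.0581 × 1.0468 × 1.006 × 1.085 × 1.0560 × 1.0204 ≈ 1.30272.
Nominal growth factor: 1.76192. Real growth factor = 1.76192 / 1.30272 ≈ 1.35249.
Annualized: 1.35249^(1/6) − 1 ≈ 0.05161.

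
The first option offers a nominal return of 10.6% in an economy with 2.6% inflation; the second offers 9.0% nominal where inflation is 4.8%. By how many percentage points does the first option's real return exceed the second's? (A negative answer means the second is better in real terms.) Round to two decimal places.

The first option real return: 1.106/1.026 − 1 = 7.797%.
The second real return: 1.090/1.048 − 1 = 4.008%.
Difference: 7.797 − 4.008 = 3.789 pp.

3.79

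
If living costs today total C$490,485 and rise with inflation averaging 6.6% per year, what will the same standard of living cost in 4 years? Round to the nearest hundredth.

Cumulative price-level factor: (1+6.6%)^4 ≈ 1.2913049587.
The nominal amount required is C$490,485 scaled up by that factor.

C$633,365.71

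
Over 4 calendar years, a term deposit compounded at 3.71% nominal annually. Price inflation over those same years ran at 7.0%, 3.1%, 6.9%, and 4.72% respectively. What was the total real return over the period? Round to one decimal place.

Cumulative inflation factor: 1.070 × 1.031 × 1.069 × 1.0472 ≈ 1.23495.
Nominal growth factor: 1.15686. Real growth factor = 1.15686 / 1.23495 ≈ 0.93677.
Total real return ≈ -6.3230%.

-6.3%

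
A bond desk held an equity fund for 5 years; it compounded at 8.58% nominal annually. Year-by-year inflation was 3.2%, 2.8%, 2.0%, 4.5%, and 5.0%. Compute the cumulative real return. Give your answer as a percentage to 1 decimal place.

27.1%

Cumulative inflation factor: 1.032 × 1.028 × 1.020 × 1.045 × 1.050 ≈ 1.18735.
Nominal growth factor: 1.50921. Real growth factor = 1.50921 / 1.18735 ≈ 1.27107.
Total real return ≈ 27.1073%.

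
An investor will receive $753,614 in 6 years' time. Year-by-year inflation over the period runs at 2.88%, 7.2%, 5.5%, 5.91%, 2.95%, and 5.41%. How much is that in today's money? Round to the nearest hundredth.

$563,541.14

Price-level factor over 6 years: 1.0288 × 1.072 × 1.055 × 1.0591 × 1.0295 × 1.0541 ≈ 1.3372830282.
Purchasing power today: $753,614 divided by that factor.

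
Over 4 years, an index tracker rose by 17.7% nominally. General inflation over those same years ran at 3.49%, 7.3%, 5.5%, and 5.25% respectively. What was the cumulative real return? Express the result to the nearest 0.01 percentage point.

-4.54%

Cumulative inflation factor: 1.0349 × 1.073 × 1.055 × 1.0525 ≈ 1.23303.
Nominal growth factor: 1.17700. Real growth factor = 1.17700 / 1.23303 ≈ 0.95456.
Total real return ≈ -4.5439%.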